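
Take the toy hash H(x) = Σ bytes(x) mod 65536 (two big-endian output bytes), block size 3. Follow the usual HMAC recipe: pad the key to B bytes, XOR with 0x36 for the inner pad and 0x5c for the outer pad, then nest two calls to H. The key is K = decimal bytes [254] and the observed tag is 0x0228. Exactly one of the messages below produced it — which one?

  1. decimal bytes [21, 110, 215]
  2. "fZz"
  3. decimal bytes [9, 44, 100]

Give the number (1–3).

Key decimal bytes [254] = fe is 1 byte ≤ B = 3; zero-pad to 3 bytes: K' = fe 00 00.
K' ⊕ ipad = c8 36 36; K' ⊕ opad = a2 5c 5c.
m1: inner = H(c8 36 36 15 6e d7) = 02 8e; tag = H(a2 5c 5c 02 8e) = 01ea
m2: inner = H(c8 36 36 66 5a 7a) = 02 6e; tag = H(a2 5c 5c 02 6e) = 01ca
m3: inner = H(c8 36 36 09 2c 64) = 01 cd; tag = H(a2 5c 5c 01 cd) = 0228 ← matches

3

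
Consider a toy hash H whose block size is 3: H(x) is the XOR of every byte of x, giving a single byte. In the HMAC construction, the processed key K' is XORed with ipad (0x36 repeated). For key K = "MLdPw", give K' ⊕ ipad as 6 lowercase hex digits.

743636

Key "MLdPw" = 4d 4c 64 50 77 is 5 bytes > B = 3, so hash it first: H(key) = 42, then zero-pad to 3 bytes: K' = 42 00 00.
XOR each byte with 0x36: 42⊕36=74, 00⊕36=36, 00⊕36=36.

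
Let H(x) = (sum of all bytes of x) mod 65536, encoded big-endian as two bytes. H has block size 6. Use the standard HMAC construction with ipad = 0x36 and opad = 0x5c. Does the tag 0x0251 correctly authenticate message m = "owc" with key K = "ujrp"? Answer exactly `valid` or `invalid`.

valid

Key "ujrp" = 75 6a 72 70 is 4 bytes ≤ B = 6; zero-pad to 6 bytes: K' = 75 6a 72 70 00 00.
K' ⊕ ipad = 43 5c 44 46 36 36; K' ⊕ opad = 29 36 2e 2c 5c 5c.
Inner hash: sum = 67+92+68+70+54+54+111+119+99 = 734 → 02 de.
Outer hash (recomputed tag): sum = 41+54+46+44+92+92+2+222 = 593 → 02 51.
Recomputed tag = 0251; claimed = 0251 → match.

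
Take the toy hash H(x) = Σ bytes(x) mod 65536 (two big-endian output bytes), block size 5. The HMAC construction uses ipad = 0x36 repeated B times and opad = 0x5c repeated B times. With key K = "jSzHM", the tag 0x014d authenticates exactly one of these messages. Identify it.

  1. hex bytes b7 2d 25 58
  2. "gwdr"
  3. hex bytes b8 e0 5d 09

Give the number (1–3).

2

Key "jSzHM" = 6a 53 7a 48 4d is exactly B = 5 bytes: K' = 6a 53 7a 48 4d.
K' ⊕ ipad = 5c 65 4c 7e 7b; K' ⊕ opad = 36 0f 26 14 11.
m1: inner = H(5c 65 4c 7e 7b b7 2d 25 58) = 03 67; tag = H(36 0f 26 14 11 03 67) = 00fa
m2: inner = H(5c 65 4c 7e 7b 67 77 64 72) = 03 ba; tag = H(36 0f 26 14 11 03 ba) = 014d ← matches
m3: inner = H(5c 65 4c 7e 7b b8 e0 5d 09) = 04 04; tag = H(36 0f 26 14 11 04 04) = 0098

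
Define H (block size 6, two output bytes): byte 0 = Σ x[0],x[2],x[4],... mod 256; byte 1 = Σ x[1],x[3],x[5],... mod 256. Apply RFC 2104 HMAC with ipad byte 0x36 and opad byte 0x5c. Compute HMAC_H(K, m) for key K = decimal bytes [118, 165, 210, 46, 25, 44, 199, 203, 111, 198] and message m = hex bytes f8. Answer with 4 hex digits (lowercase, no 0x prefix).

8896

Key decimal bytes [118, 165, 210, 46, 25, 44, 199, 203, 111, 198] = 76 a5 d2 2e 19 2c c7 cb 6f c6 is 10 bytes > B = 6, so hash it first: H(key) = 97 90, then zero-pad to 6 bytes: K' = 97 90 00 00 00 00.
K' ⊕ ipad = a1 a6 36 36 36 36.  K' ⊕ opad = cb cc 5c 5c 5c 5c.
Inner input = (K'⊕ipad) ∥ m = a1 a6 36 36 36 36 ∥ f8.
Inner hash: even-index sum = 517 mod 256 = 5; odd-index sum = 274 mod 256 = 18 → 05 12.
Outer input = (K'⊕opad) ∥ inner = cb cc 5c 5c 5c 5c ∥ 05 12.
Outer hash (tag): even-index sum = 392 mod 256 = 136; odd-index sum = 406 mod 256 = 150 → 88 96.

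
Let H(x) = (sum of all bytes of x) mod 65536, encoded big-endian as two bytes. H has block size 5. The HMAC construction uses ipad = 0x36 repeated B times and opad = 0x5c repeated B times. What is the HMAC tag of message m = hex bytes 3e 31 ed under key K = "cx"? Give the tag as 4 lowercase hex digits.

Key "cx" = 63 78 is 2 bytes ≤ B = 5; zero-pad to 5 bytes: K' = 63 78 00 00 00.
K' ⊕ ipad = 55 4e 36 36 36.  K' ⊕ opad = 3f 24 5c 5c 5c.
Inner input = (K'⊕ipad) ∥ m = 55 4e 36 36 36 ∥ 3e 31 ed.
Inner hash: sum = 85+78+54+54+54+62+49+237 = 673 → 02 a1.
Outer input = (K'⊕opad) ∥ inner = 3f 24 5c 5c 5c ∥ 02 a1.
Outer hash (tag): sum = 63+36+92+92+92+2+161 = 538 → 02 1a.

021a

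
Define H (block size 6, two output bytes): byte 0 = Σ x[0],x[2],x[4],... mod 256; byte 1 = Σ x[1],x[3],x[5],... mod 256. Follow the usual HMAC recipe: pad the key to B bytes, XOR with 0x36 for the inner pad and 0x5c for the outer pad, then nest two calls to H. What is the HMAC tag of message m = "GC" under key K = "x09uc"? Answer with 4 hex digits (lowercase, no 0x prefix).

c1b3

Key "x09uc" = 78 30 39 75 63 is 5 bytes ≤ B = 6; zero-pad to 6 bytes: K' = 78 30 39 75 63 00.
K' ⊕ ipad = 4e 06 0f 43 55 36.  K' ⊕ opad = 24 6c 65 29 3f 5c.
Inner input = (K'⊕ipad) ∥ m = 4e 06 0f 43 55 36 ∥ 47 43.
Inner hash: even-index sum = 249 mod 256 = 249; odd-index sum = 194 mod 256 = 194 → f9 c2.
Outer input = (K'⊕opad) ∥ inner = 24 6c 65 29 3f 5c ∥ f9 c2.
Outer hash (tag): even-index sum = 449 mod 256 = 193; odd-index sum = 435 mod 256 = 179 → c1 b3.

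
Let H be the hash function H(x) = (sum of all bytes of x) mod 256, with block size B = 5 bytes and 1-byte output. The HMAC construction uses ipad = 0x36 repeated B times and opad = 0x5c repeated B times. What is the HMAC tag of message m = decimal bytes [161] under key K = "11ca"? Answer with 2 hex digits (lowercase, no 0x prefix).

Key "11ca" = 31 31 63 61 is 4 bytes ≤ B = 5; zero-pad to 5 bytes: K' = 31 31 63 61 00.
K' ⊕ ipad = 07 07 55 57 36.  K' ⊕ opad = 6d 6d 3f 3d 5c.
Inner input = (K'⊕ipad) ∥ m = 07 07 55 57 36 ∥ a1.
Inner hash: sum = 7+7+85+87+54+161 = 401; mod 256 = 145 → 91.
Outer input = (K'⊕opad) ∥ inner = 6d 6d 3f 3d 5c ∥ 91.
Outer hash (tag): sum = 109+109+63+61+92+145 = 579; mod 256 = 67 → 43.

43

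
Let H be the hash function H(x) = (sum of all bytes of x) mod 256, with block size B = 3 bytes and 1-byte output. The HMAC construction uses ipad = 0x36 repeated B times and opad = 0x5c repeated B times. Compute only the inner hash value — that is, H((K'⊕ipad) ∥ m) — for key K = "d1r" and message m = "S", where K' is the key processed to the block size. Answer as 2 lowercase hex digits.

Key "d1r" = 64 31 72 is exactly B = 3 bytes: K' = 64 31 72.
K' ⊕ ipad = 52 07 44.
Inner input = 52 07 44 ∥ 53.
Inner hash: sum = 82+7+68+83 = 240 → f0.

f0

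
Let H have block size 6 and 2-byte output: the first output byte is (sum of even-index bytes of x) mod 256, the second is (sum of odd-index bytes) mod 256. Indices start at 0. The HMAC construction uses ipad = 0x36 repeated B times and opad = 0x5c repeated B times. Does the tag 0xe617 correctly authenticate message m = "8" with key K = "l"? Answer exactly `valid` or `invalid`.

Key "l" = 6c is 1 byte ≤ B = 6; zero-pad to 6 bytes: K' = 6c 00 00 00 00 00.
K' ⊕ ipad = 5a 36 36 36 36 36; K' ⊕ opad = 30 5c 5c 5c 5c 5c.
Inner hash: even-index sum = 254 mod 256 = 254; odd-index sum = 162 mod 256 = 162 → fe a2.
Outer hash (recomputed tag): even-index sum = 486 mod 256 = 230; odd-index sum = 438 mod 256 = 182 → e6 b6.
Recomputed tag = e6b6; claimed = e617 → mismatch.

invalid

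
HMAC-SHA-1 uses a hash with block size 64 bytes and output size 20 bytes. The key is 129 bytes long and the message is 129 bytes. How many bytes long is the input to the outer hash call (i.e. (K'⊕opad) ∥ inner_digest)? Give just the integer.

Key is 129 > 64 bytes, so it is hashed to 20 bytes then zero-padded to 64: |K'| = 64.
Outer input = (K'⊕opad) ∥ H(inner) → 64 + 20 = 84 bytes.

84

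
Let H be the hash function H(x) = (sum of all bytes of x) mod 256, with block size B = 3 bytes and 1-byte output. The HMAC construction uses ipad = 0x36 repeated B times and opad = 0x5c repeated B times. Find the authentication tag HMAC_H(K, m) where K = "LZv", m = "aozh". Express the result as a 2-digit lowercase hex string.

Key "LZv" = 4c 5a 76 is exactly B = 3 bytes: K' = 4c 5a 76.
K' ⊕ ipad = 7a 6c 40.  K' ⊕ opad = 10 06 2a.
Inner input = (K'⊕ipad) ∥ m = 7a 6c 40 ∥ 61 6f 7a 68.
Inner hash: sum = 122+108+64+97+111+122+104 = 728; mod 256 = 216 → d8.
Outer input = (K'⊕opad) ∥ inner = 10 06 2a ∥ d8.
Outer hash (tag): sum = 16+6+42+216 = 280; mod 256 = 24 → 18.

18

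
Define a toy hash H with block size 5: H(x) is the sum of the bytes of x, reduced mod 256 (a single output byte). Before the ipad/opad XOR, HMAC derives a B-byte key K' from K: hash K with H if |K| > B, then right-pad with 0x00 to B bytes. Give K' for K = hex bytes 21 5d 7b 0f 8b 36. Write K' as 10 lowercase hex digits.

|K| = 6 > B = 5, so first hash the key.
H(K): sum = 33+93+123+15+139+54 = 457; mod 256 = 201 → c9.
Zero-pad H(K) = c9 to 5 bytes: K' = c9 00 00 00 00.

c900000000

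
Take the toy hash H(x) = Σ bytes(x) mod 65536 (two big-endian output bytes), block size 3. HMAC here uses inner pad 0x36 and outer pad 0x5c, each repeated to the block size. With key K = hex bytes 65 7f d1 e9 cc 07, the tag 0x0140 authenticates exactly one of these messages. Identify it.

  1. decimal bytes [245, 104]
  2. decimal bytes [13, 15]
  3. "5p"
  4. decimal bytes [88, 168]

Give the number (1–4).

Key hex bytes 65 7f d1 e9 cc 07 is 6 bytes > B = 3, so hash it first: H(key) = 03 71, then zero-pad to 3 bytes: K' = 03 71 00.
K' ⊕ ipad = 35 47 36; K' ⊕ opad = 5f 2d 5c.
m1: inner = H(35 47 36 f5 68) = 02 0f; tag = H(5f 2d 5c 02 0f) = 00f9
m2: inner = H(35 47 36 0d 0f) = 00 ce; tag = H(5f 2d 5c 00 ce) = 01b6
m3: inner = H(35 47 36 35 70) = 01 57; tag = H(5f 2d 5c 01 57) = 0140 ← matches
m4: inner = H(35 47 36 58 a8) = 01 b2; tag = H(5f 2d 5c 01 b2) = 019b

3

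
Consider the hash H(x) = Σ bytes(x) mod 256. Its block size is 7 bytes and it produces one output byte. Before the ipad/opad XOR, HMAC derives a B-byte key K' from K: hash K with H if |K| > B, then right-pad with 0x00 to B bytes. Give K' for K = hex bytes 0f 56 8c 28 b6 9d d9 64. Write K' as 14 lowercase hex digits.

|K| = 8 > B = 7, so first hash the key.
H(K): sum = 15+86+140+40+182+157+217+100 = 937; mod 256 = 169 → a9.
Zero-pad H(K) = a9 to 7 bytes: K' = a9 00 00 00 00 00 00.

a9000000000000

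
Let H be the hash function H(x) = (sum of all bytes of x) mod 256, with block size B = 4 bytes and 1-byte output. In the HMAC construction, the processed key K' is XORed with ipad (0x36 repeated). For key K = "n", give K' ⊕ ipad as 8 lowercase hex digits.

Key "n" = 6e is 1 byte ≤ B = 4; zero-pad to 4 bytes: K' = 6e 00 00 00.
XOR each byte with 0x36: 6e⊕36=58, 00⊕36=36, 00⊕36=36, 00⊕36=36.

58363636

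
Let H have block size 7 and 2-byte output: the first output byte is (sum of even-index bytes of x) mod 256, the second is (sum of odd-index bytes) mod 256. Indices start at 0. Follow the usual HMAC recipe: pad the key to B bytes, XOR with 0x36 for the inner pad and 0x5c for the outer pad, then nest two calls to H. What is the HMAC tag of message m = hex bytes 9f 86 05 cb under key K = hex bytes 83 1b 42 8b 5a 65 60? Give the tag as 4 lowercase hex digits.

2093

Key hex bytes 83 1b 42 8b 5a 65 60 is exactly B = 7 bytes: K' = 83 1b 42 8b 5a 65 60.
K' ⊕ ipad = b5 2d 74 bd 6c 53 56.  K' ⊕ opad = df 47 1e d7 06 39 3c.
Inner input = (K'⊕ipad) ∥ m = b5 2d 74 bd 6c 53 56 ∥ 9f 86 05 cb.
Inner hash: even-index sum = 828 mod 256 = 60; odd-index sum = 481 mod 256 = 225 → 3c e1.
Outer input = (K'⊕opad) ∥ inner = df 47 1e d7 06 39 3c ∥ 3c e1.
Outer hash (tag): even-index sum = 544 mod 256 = 32; odd-index sum = 403 mod 256 = 147 → 20 93.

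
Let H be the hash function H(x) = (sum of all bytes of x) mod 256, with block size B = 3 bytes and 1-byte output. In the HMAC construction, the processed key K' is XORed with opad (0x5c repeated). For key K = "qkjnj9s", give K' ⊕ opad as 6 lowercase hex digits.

Key "qkjnj9s" = 71 6b 6a 6e 6a 39 73 is 7 bytes > B = 3, so hash it first: H(key) = ca, then zero-pad to 3 bytes: K' = ca 00 00.
XOR each byte with 0x5c: ca⊕5c=96, 00⊕5c=5c, 00⊕5c=5c.

965c5c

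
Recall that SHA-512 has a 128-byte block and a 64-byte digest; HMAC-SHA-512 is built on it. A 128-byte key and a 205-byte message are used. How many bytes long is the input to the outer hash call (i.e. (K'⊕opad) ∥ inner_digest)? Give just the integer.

192

Key is 128 ≤ 128 bytes, zero-padded: |K'| = 128.
Outer input = (K'⊕opad) ∥ H(inner) → 128 + 64 = 192 bytes.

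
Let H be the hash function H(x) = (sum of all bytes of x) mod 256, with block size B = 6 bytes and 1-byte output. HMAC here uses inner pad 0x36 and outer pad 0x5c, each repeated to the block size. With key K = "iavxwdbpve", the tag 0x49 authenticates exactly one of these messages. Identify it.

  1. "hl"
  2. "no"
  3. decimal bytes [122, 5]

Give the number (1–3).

Key "iavxwdbpve" = 69 61 76 78 77 64 62 70 76 65 is 10 bytes > B = 6, so hash it first: H(key) = 40, then zero-pad to 6 bytes: K' = 40 00 00 00 00 00.
K' ⊕ ipad = 76 36 36 36 36 36; K' ⊕ opad = 1c 5c 5c 5c 5c 5c.
m1: inner = H(76 36 36 36 36 36 68 6c) = 58; tag = H(1c 5c 5c 5c 5c 5c 58) = 40
m2: inner = H(76 36 36 36 36 36 6e 6f) = 61; tag = H(1c 5c 5c 5c 5c 5c 61) = 49 ← matches
m3: inner = H(76 36 36 36 36 36 7a 05) = 03; tag = H(1c 5c 5c 5c 5c 5c 03) = eb

2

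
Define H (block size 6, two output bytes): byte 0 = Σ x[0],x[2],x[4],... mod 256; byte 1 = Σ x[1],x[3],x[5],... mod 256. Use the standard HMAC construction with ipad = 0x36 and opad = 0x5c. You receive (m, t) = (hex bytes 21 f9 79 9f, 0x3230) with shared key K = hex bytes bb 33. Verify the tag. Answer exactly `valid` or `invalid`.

valid

Key hex bytes bb 33 is 2 bytes ≤ B = 6; zero-pad to 6 bytes: K' = bb 33 00 00 00 00.
K' ⊕ ipad = 8d 05 36 36 36 36; K' ⊕ opad = e7 6f 5c 5c 5c 5c.
Inner hash: even-index sum = 403 mod 256 = 147; odd-index sum = 521 mod 256 = 9 → 93 09.
Outer hash (recomputed tag): even-index sum = 562 mod 256 = 50; odd-index sum = 304 mod 256 = 48 → 32 30.
Recomputed tag = 3230; claimed = 3230 → match.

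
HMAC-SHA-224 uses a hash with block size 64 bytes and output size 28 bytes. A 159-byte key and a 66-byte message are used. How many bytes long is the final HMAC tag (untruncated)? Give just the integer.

28

The tag is one SHA-224 digest: 28 bytes.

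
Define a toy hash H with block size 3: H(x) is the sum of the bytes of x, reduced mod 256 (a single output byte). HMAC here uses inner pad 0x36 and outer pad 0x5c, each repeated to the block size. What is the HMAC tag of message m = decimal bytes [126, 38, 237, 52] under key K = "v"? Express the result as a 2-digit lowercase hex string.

Key "v" = 76 is 1 byte ≤ B = 3; zero-pad to 3 bytes: K' = 76 00 00.
K' ⊕ ipad = 40 36 36.  K' ⊕ opad = 2a 5c 5c.
Inner input = (K'⊕ipad) ∥ m = 40 36 36 ∥ 7e 26 ed 34.
Inner hash: sum = 64+54+54+126+38+237+52 = 625; mod 256 = 113 → 71.
Outer input = (K'⊕opad) ∥ inner = 2a 5c 5c ∥ 71.
Outer hash (tag): sum = 42+92+92+113 = 339; mod 256 = 83 → 53.

53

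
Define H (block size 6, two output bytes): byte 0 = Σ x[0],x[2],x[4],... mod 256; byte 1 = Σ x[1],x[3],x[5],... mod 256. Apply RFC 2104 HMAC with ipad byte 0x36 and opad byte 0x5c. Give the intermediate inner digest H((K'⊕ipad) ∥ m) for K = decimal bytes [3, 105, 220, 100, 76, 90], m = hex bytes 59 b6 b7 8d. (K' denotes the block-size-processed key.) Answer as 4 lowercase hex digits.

Key decimal bytes [3, 105, 220, 100, 76, 90] = 03 69 dc 64 4c 5a is exactly B = 6 bytes: K' = 03 69 dc 64 4c 5a.
K' ⊕ ipad = 35 5f ea 52 7a 6c.
Inner input = 35 5f ea 52 7a 6c ∥ 59 b6 b7 8d.
Inner hash: even-index sum = 681 mod 256 = 169; odd-index sum = 608 mod 256 = 96 → a9 60.

a960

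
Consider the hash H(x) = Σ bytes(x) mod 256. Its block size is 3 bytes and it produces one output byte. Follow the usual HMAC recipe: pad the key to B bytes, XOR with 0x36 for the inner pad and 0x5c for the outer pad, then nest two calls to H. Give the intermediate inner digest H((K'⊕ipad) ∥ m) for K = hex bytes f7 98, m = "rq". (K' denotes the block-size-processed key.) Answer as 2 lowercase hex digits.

Key hex bytes f7 98 is 2 bytes ≤ B = 3; zero-pad to 3 bytes: K' = f7 98 00.
K' ⊕ ipad = c1 ae 36.
Inner input = c1 ae 36 ∥ 72 71.
Inner hash: sum = 193+174+54+114+113 = 648; mod 256 = 136 → 88.

88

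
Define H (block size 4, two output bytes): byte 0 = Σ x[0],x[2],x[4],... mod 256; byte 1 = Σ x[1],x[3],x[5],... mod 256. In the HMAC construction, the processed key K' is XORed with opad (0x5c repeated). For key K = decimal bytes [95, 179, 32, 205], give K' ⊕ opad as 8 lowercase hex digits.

Key decimal bytes [95, 179, 32, 205] = 5f b3 20 cd is exactly B = 4 bytes: K' = 5f b3 20 cd.
XOR each byte with 0x5c: 5f⊕5c=03, b3⊕5c=ef, 20⊕5c=7c, cd⊕5c=91.

03ef7c91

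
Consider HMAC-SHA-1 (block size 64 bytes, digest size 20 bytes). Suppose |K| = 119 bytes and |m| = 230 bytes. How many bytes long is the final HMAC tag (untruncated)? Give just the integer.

The tag is one SHA-1 digest: 20 bytes.

20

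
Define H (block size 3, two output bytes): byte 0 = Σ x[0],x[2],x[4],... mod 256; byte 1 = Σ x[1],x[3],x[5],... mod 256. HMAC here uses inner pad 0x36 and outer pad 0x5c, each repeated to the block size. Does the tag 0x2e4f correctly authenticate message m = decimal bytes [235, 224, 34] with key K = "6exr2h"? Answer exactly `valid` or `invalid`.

valid

Key "6exr2h" = 36 65 78 72 32 68 is 6 bytes > B = 3, so hash it first: H(key) = e0 3f, then zero-pad to 3 bytes: K' = e0 3f 00.
K' ⊕ ipad = d6 09 36; K' ⊕ opad = bc 63 5c.
Inner hash: even-index sum = 492 mod 256 = 236; odd-index sum = 278 mod 256 = 22 → ec 16.
Outer hash (recomputed tag): even-index sum = 302 mod 256 = 46; odd-index sum = 335 mod 256 = 79 → 2e 4f.
Recomputed tag = 2e4f; claimed = 2e4f → match.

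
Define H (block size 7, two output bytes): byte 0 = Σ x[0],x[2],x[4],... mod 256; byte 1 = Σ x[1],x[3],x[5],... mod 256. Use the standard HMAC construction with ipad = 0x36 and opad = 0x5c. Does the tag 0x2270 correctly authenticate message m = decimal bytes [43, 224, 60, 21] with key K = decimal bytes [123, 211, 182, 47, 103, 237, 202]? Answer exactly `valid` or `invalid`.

invalid

Key decimal bytes [123, 211, 182, 47, 103, 237, 202] = 7b d3 b6 2f 67 ed ca is exactly B = 7 bytes: K' = 7b d3 b6 2f 67 ed ca.
K' ⊕ ipad = 4d e5 80 19 51 db fc; K' ⊕ opad = 27 8f ea 73 3b b1 96.
Inner hash: even-index sum = 783 mod 256 = 15; odd-index sum = 576 mod 256 = 64 → 0f 40.
Outer hash (recomputed tag): even-index sum = 546 mod 256 = 34; odd-index sum = 450 mod 256 = 194 → 22 c2.
Recomputed tag = 22c2; claimed = 2270 → mismatch.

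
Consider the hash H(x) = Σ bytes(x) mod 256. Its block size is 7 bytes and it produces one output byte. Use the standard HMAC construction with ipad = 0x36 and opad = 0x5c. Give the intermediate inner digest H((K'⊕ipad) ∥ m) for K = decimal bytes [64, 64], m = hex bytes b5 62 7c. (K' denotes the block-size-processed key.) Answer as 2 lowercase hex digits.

Key decimal bytes [64, 64] = 40 40 is 2 bytes ≤ B = 7; zero-pad to 7 bytes: K' = 40 40 00 00 00 00 00.
K' ⊕ ipad = 76 76 36 36 36 36 36.
Inner input = 76 76 36 36 36 36 36 ∥ b5 62 7c.
Inner hash: sum = 118+118+54+54+54+54+54+181+98+124 = 909; mod 256 = 141 → 8d.

8d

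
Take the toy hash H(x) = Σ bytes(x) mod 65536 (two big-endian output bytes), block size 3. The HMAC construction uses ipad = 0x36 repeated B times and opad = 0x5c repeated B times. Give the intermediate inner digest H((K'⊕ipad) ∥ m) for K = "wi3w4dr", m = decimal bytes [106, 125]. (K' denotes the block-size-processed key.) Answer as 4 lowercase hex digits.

Key "wi3w4dr" = 77 69 33 77 34 64 72 is 7 bytes > B = 3, so hash it first: H(key) = 02 94, then zero-pad to 3 bytes: K' = 02 94 00.
K' ⊕ ipad = 34 a2 36.
Inner input = 34 a2 36 ∥ 6a 7d.
Inner hash: sum = 52+162+54+106+125 = 499 → 01 f3.

01f3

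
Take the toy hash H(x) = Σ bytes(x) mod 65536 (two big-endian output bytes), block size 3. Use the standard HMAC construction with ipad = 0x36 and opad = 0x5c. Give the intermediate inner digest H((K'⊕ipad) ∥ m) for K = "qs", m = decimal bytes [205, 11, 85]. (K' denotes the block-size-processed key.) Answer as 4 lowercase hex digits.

Key "qs" = 71 73 is 2 bytes ≤ B = 3; zero-pad to 3 bytes: K' = 71 73 00.
K' ⊕ ipad = 47 45 36.
Inner input = 47 45 36 ∥ cd 0b 55.
Inner hash: sum = 71+69+54+205+11+85 = 495 → 01 ef.

01ef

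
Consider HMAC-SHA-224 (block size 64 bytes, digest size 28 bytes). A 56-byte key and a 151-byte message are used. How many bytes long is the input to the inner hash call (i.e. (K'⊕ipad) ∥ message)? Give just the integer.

Key is 56 ≤ 64 bytes, zero-padded: |K'| = 64.
Inner input = (K'⊕ipad) ∥ m → 64 + 151 = 215 bytes.

215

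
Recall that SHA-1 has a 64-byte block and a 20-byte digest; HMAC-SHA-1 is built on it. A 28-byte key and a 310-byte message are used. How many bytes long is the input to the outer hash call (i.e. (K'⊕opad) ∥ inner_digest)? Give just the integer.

Key is 28 ≤ 64 bytes, zero-padded: |K'| = 64.
Outer input = (K'⊕opad) ∥ H(inner) → 64 + 20 = 84 bytes.

84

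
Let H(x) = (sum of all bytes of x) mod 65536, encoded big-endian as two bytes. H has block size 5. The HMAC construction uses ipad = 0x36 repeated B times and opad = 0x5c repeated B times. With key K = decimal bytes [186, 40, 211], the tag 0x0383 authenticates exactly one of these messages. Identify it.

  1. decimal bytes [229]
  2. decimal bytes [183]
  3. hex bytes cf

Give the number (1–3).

Key decimal bytes [186, 40, 211] = ba 28 d3 is 3 bytes ≤ B = 5; zero-pad to 5 bytes: K' = ba 28 d3 00 00.
K' ⊕ ipad = 8c 1e e5 36 36; K' ⊕ opad = e6 74 8f 5c 5c.
m1: inner = H(8c 1e e5 36 36 e5) = 02 e0; tag = H(e6 74 8f 5c 5c 02 e0) = 0383 ← matches
m2: inner = H(8c 1e e5 36 36 b7) = 02 b2; tag = H(e6 74 8f 5c 5c 02 b2) = 0355
m3: inner = H(8c 1e e5 36 36 cf) = 02 ca; tag = H(e6 74 8f 5c 5c 02 ca) = 036d

1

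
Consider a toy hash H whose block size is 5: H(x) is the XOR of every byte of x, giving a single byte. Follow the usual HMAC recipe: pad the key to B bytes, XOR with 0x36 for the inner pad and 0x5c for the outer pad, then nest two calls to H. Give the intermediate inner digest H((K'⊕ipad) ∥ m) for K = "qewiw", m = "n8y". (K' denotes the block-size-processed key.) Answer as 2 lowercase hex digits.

64

Key "qewiw" = 71 65 77 69 77 is exactly B = 5 bytes: K' = 71 65 77 69 77.
K' ⊕ ipad = 47 53 41 5f 41.
Inner input = 47 53 41 5f 41 ∥ 6e 38 79.
Inner hash: XOR 47⊕53⊕41⊕5f⊕41⊕6e⊕38⊕79 = 64.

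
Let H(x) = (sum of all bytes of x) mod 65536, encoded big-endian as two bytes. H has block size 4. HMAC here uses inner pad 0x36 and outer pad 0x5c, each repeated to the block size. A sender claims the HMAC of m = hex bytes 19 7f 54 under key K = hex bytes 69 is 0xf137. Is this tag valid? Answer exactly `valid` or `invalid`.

Key hex bytes 69 is 1 byte ≤ B = 4; zero-pad to 4 bytes: K' = 69 00 00 00.
K' ⊕ ipad = 5f 36 36 36; K' ⊕ opad = 35 5c 5c 5c.
Inner hash: sum = 95+54+54+54+25+127+84 = 493 → 01 ed.
Outer hash (recomputed tag): sum = 53+92+92+92+1+237 = 567 → 02 37.
Recomputed tag = 0237; claimed = f137 → mismatch.

invalid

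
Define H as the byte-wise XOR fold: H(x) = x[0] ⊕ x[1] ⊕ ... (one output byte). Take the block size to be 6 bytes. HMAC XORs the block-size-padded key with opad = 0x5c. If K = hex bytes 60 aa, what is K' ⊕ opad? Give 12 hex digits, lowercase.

3cf65c5c5c5c

Key hex bytes 60 aa is 2 bytes ≤ B = 6; zero-pad to 6 bytes: K' = 60 aa 00 00 00 00.
XOR each byte with 0x5c: 60⊕5c=3c, aa⊕5c=f6, 00⊕5c=5c, 00⊕5c=5c, 00⊕5c=5c, 00⊕5c=5c.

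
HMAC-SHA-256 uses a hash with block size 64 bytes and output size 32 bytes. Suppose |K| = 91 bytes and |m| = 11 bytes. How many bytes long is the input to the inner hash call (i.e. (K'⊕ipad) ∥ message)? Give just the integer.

75

Key is 91 > 64 bytes, so it is hashed to 32 bytes then zero-padded to 64: |K'| = 64.
Inner input = (K'⊕ipad) ∥ m → 64 + 11 = 75 bytes.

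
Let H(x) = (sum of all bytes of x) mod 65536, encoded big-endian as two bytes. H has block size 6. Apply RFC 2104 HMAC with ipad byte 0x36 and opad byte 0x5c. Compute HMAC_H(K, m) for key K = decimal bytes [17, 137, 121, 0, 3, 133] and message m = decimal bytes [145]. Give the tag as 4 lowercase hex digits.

03c1

Key decimal bytes [17, 137, 121, 0, 3, 133] = 11 89 79 00 03 85 is exactly B = 6 bytes: K' = 11 89 79 00 03 85.
K' ⊕ ipad = 27 bf 4f 36 35 b3.  K' ⊕ opad = 4d d5 25 5c 5f d9.
Inner input = (K'⊕ipad) ∥ m = 27 bf 4f 36 35 b3 ∥ 91.
Inner hash: sum = 39+191+79+54+53+179+145 = 740 → 02 e4.
Outer input = (K'⊕opad) ∥ inner = 4d d5 25 5c 5f d9 ∥ 02 e4.
Outer hash (tag): sum = 77+213+37+92+95+217+2+228 = 961 → 03 c1.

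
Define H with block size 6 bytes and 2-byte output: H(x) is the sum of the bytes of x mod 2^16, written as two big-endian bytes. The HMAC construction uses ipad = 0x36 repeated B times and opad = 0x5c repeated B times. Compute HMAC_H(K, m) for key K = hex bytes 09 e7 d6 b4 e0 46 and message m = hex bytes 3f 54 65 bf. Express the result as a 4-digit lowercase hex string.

Key hex bytes 09 e7 d6 b4 e0 46 is exactly B = 6 bytes: K' = 09 e7 d6 b4 e0 46.
K' ⊕ ipad = 3f d1 e0 82 d6 70.  K' ⊕ opad = 55 bb 8a e8 bc 1a.
Inner input = (K'⊕ipad) ∥ m = 3f d1 e0 82 d6 70 ∥ 3f 54 65 bf.
Inner hash: sum = 63+209+224+130+214+112+63+84+101+191 = 1391 → 05 6f.
Outer input = (K'⊕opad) ∥ inner = 55 bb 8a e8 bc 1a ∥ 05 6f.
Outer hash (tag): sum = 85+187+138+232+188+26+5+111 = 972 → 03 cc.

03cc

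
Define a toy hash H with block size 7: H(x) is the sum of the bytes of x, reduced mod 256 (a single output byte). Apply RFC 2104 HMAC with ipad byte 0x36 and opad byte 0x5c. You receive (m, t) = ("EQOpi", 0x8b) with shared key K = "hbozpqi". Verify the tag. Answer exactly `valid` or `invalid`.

Key "hbozpqi" = 68 62 6f 7a 70 71 69 is exactly B = 7 bytes: K' = 68 62 6f 7a 70 71 69.
K' ⊕ ipad = 5e 54 59 4c 46 47 5f; K' ⊕ opad = 34 3e 33 26 2c 2d 35.
Inner hash: sum = 94+84+89+76+70+71+95+69+81+79+112+105 = 1025; mod 256 = 1 → 01.
Outer hash (recomputed tag): sum = 52+62+51+38+44+45+53+1 = 346; mod 256 = 90 → 5a.
Recomputed tag = 5a; claimed = 8b → mismatch.

invalid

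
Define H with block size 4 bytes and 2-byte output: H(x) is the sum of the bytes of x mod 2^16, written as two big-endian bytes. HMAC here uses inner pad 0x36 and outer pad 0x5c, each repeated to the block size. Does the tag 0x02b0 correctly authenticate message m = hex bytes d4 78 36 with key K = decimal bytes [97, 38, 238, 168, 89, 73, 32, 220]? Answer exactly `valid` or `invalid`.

Key decimal bytes [97, 38, 238, 168, 89, 73, 32, 220] = 61 26 ee a8 59 49 20 dc is 8 bytes > B = 4, so hash it first: H(key) = 03 bb, then zero-pad to 4 bytes: K' = 03 bb 00 00.
K' ⊕ ipad = 35 8d 36 36; K' ⊕ opad = 5f e7 5c 5c.
Inner hash: sum = 53+141+54+54+212+120+54 = 688 → 02 b0.
Outer hash (recomputed tag): sum = 95+231+92+92+2+176 = 688 → 02 b0.
Recomputed tag = 02b0; claimed = 02b0 → match.

valid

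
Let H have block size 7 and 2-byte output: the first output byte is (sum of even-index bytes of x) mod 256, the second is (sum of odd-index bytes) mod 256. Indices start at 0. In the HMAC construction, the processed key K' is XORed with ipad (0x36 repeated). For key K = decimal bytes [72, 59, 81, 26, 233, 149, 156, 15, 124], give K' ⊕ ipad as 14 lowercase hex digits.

Key decimal bytes [72, 59, 81, 26, 233, 149, 156, 15, 124] = 48 3b 51 1a e9 95 9c 0f 7c is 9 bytes > B = 7, so hash it first: H(key) = 9a f9, then zero-pad to 7 bytes: K' = 9a f9 00 00 00 00 00.
XOR each byte with 0x36: 9a⊕36=ac, f9⊕36=cf, 00⊕36=36, 00⊕36=36, 00⊕36=36, 00⊕36=36, 00⊕36=36.

accf3636363636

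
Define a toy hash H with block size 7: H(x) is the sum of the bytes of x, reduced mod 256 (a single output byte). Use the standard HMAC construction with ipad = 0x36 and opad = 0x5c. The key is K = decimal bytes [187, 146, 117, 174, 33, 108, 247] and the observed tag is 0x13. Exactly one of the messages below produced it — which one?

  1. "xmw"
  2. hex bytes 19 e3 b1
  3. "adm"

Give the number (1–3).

Key decimal bytes [187, 146, 117, 174, 33, 108, 247] = bb 92 75 ae 21 6c f7 is exactly B = 7 bytes: K' = bb 92 75 ae 21 6c f7.
K' ⊕ ipad = 8d a4 43 98 17 5a c1; K' ⊕ opad = e7 ce 29 f2 7d 30 ab.
m1: inner = H(8d a4 43 98 17 5a c1 78 6d 77) = 9a; tag = H(e7 ce 29 f2 7d 30 ab 9a) = c2
m2: inner = H(8d a4 43 98 17 5a c1 19 e3 b1) = eb; tag = H(e7 ce 29 f2 7d 30 ab eb) = 13 ← matches
m3: inner = H(8d a4 43 98 17 5a c1 61 64 6d) = 70; tag = H(e7 ce 29 f2 7d 30 ab 70) = 98

2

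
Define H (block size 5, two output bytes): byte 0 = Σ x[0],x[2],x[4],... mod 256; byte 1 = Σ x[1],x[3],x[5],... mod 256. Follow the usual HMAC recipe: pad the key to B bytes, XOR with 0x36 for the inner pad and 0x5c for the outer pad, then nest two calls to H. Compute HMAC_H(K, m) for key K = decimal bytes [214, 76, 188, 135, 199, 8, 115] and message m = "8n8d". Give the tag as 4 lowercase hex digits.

Key decimal bytes [214, 76, 188, 135, 199, 8, 115] = d6 4c bc 87 c7 08 73 is 7 bytes > B = 5, so hash it first: H(key) = cc db, then zero-pad to 5 bytes: K' = cc db 00 00 00.
K' ⊕ ipad = fa ed 36 36 36.  K' ⊕ opad = 90 87 5c 5c 5c.
Inner input = (K'⊕ipad) ∥ m = fa ed 36 36 36 ∥ 38 6e 38 64.
Inner hash: even-index sum = 568 mod 256 = 56; odd-index sum = 403 mod 256 = 147 → 38 93.
Outer input = (K'⊕opad) ∥ inner = 90 87 5c 5c 5c ∥ 38 93.
Outer hash (tag): even-index sum = 475 mod 256 = 219; odd-index sum = 283 mod 256 = 27 → db 1b.

db1b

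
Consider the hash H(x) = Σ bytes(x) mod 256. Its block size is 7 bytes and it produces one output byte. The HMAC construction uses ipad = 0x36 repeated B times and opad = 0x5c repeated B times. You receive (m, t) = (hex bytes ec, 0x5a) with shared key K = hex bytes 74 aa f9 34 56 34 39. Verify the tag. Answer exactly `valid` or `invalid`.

invalid

Key hex bytes 74 aa f9 34 56 34 39 is exactly B = 7 bytes: K' = 74 aa f9 34 56 34 39.
K' ⊕ ipad = 42 9c cf 02 60 02 0f; K' ⊕ opad = 28 f6 a5 68 0a 68 65.
Inner hash: sum = 66+156+207+2+96+2+15+236 = 780; mod 256 = 12 → 0c.
Outer hash (recomputed tag): sum = 40+246+165+104+10+104+101+12 = 782; mod 256 = 14 → 0e.
Recomputed tag = 0e; claimed = 5a → mismatch.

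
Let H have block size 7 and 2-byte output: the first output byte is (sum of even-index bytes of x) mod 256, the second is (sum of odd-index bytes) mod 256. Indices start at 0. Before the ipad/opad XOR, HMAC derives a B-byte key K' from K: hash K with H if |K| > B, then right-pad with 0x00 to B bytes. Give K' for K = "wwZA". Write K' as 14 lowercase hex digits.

77775a41000000

Key "wwZA" = 77 77 5a 41 is 4 bytes ≤ B = 7; zero-pad to 7 bytes: K' = 77 77 5a 41 00 00 00.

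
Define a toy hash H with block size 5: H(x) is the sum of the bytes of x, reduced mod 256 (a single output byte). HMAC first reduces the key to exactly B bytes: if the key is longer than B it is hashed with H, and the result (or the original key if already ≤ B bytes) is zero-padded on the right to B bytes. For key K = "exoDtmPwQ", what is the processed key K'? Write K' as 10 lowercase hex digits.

8900000000

|K| = 9 > B = 5, so first hash the key.
H(K): sum = 101+120+111+68+116+109+80+119+81 = 905; mod 256 = 137 → 89.
Zero-pad H(K) = 89 to 5 bytes: K' = 89 00 00 00 00.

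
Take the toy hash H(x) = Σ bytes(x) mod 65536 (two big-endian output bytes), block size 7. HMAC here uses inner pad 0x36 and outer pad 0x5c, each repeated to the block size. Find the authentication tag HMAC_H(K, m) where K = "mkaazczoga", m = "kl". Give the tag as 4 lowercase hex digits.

Key "mkaazczoga" = 6d 6b 61 61 7a 63 7a 6f 67 61 is 10 bytes > B = 7, so hash it first: H(key) = 04 28, then zero-pad to 7 bytes: K' = 04 28 00 00 00 00 00.
K' ⊕ ipad = 32 1e 36 36 36 36 36.  K' ⊕ opad = 58 74 5c 5c 5c 5c 5c.
Inner input = (K'⊕ipad) ∥ m = 32 1e 36 36 36 36 36 ∥ 6b 6c.
Inner hash: sum = 50+30+54+54+54+54+54+107+108 = 565 → 02 35.
Outer input = (K'⊕opad) ∥ inner = 58 74 5c 5c 5c 5c 5c ∥ 02 35.
Outer hash (tag): sum = 88+116+92+92+92+92+92+2+53 = 719 → 02 cf.

02cf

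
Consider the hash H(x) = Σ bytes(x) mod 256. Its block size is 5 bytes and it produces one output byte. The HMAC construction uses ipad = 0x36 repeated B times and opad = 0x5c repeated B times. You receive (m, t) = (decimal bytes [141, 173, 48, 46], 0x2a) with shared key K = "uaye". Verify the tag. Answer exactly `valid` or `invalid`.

Key "uaye" = 75 61 79 65 is 4 bytes ≤ B = 5; zero-pad to 5 bytes: K' = 75 61 79 65 00.
K' ⊕ ipad = 43 57 4f 53 36; K' ⊕ opad = 29 3d 25 39 5c.
Inner hash: sum = 67+87+79+83+54+141+173+48+46 = 778; mod 256 = 10 → 0a.
Outer hash (recomputed tag): sum = 41+61+37+57+92+10 = 298; mod 256 = 42 → 2a.
Recomputed tag = 2a; claimed = 2a → match.

valid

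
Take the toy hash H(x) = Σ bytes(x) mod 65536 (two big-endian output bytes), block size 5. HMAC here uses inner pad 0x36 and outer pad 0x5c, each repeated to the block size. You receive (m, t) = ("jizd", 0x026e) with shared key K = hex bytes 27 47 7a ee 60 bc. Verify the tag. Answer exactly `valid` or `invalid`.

valid

Key hex bytes 27 47 7a ee 60 bc is 6 bytes > B = 5, so hash it first: H(key) = 02 f2, then zero-pad to 5 bytes: K' = 02 f2 00 00 00.
K' ⊕ ipad = 34 c4 36 36 36; K' ⊕ opad = 5e ae 5c 5c 5c.
Inner hash: sum = 52+196+54+54+54+106+105+122+100 = 843 → 03 4b.
Outer hash (recomputed tag): sum = 94+174+92+92+92+3+75 = 622 → 02 6e.
Recomputed tag = 026e; claimed = 026e → match.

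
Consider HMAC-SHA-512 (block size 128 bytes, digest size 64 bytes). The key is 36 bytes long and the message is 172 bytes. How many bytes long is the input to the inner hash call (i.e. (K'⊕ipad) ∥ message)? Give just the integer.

300

Key is 36 ≤ 128 bytes, zero-padded: |K'| = 128.
Inner input = (K'⊕ipad) ∥ m → 128 + 172 = 300 bytes.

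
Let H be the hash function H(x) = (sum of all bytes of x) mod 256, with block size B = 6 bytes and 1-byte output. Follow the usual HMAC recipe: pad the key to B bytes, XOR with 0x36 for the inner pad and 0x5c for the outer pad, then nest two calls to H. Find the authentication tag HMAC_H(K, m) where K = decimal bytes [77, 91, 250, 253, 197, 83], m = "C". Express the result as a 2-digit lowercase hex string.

21

Key decimal bytes [77, 91, 250, 253, 197, 83] = 4d 5b fa fd c5 53 is exactly B = 6 bytes: K' = 4d 5b fa fd c5 53.
K' ⊕ ipad = 7b 6d cc cb f3 65.  K' ⊕ opad = 11 07 a6 a1 99 0f.
Inner input = (K'⊕ipad) ∥ m = 7b 6d cc cb f3 65 ∥ 43.
Inner hash: sum = 123+109+204+203+243+101+67 = 1050; mod 256 = 26 → 1a.
Outer input = (K'⊕opad) ∥ inner = 11 07 a6 a1 99 0f ∥ 1a.
Outer hash (tag): sum = 17+7+166+161+153+15+26 = 545; mod 256 = 33 → 21.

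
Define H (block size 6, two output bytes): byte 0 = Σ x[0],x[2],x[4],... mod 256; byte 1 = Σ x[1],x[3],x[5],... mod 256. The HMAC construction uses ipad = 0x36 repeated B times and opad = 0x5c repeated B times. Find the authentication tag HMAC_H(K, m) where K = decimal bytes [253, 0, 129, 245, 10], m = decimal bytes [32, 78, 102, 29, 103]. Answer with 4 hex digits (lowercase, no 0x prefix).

7ffb

Key decimal bytes [253, 0, 129, 245, 10] = fd 00 81 f5 0a is 5 bytes ≤ B = 6; zero-pad to 6 bytes: K' = fd 00 81 f5 0a 00.
K' ⊕ ipad = cb 36 b7 c3 3c 36.  K' ⊕ opad = a1 5c dd a9 56 5c.
Inner input = (K'⊕ipad) ∥ m = cb 36 b7 c3 3c 36 ∥ 20 4e 66 1d 67.
Inner hash: even-index sum = 683 mod 256 = 171; odd-index sum = 410 mod 256 = 154 → ab 9a.
Outer input = (K'⊕opad) ∥ inner = a1 5c dd a9 56 5c ∥ ab 9a.
Outer hash (tag): even-index sum = 639 mod 256 = 127; odd-index sum = 507 mod 256 = 251 → 7f fb.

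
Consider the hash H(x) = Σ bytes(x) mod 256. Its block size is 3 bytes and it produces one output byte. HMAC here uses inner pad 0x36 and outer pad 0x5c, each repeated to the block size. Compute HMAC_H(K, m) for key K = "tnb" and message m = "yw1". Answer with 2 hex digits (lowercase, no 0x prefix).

Key "tnb" = 74 6e 62 is exactly B = 3 bytes: K' = 74 6e 62.
K' ⊕ ipad = 42 58 54.  K' ⊕ opad = 28 32 3e.
Inner input = (K'⊕ipad) ∥ m = 42 58 54 ∥ 79 77 31.
Inner hash: sum = 66+88+84+121+119+49 = 527; mod 256 = 15 → 0f.
Outer input = (K'⊕opad) ∥ inner = 28 32 3e ∥ 0f.
Outer hash (tag): sum = 40+50+62+15 = 167 → a7.

a7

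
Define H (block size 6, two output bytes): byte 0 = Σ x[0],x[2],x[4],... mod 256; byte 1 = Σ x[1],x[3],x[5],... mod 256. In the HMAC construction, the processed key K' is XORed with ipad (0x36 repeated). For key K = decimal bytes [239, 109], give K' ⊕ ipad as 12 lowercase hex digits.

d95b36363636

Key decimal bytes [239, 109] = ef 6d is 2 bytes ≤ B = 6; zero-pad to 6 bytes: K' = ef 6d 00 00 00 00.
XOR each byte with 0x36: ef⊕36=d9, 6d⊕36=5b, 00⊕36=36, 00⊕36=36, 00⊕36=36, 00⊕36=36.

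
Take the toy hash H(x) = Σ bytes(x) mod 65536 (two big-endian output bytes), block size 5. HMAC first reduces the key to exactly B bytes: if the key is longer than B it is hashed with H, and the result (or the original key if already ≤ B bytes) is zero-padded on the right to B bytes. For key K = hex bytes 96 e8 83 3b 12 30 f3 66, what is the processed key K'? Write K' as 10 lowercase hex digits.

03d7000000

|K| = 8 > B = 5, so first hash the key.
H(K): sum = 150+232+131+59+18+48+243+102 = 983 → 03 d7.
Zero-pad H(K) = 03 d7 to 5 bytes: K' = 03 d7 00 00 00.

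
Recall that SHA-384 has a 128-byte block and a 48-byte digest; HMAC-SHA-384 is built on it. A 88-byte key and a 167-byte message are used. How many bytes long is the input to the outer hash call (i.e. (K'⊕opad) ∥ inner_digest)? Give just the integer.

Key is 88 ≤ 128 bytes, zero-padded: |K'| = 128.
Outer input = (K'⊕opad) ∥ H(inner) → 128 + 48 = 176 bytes.

176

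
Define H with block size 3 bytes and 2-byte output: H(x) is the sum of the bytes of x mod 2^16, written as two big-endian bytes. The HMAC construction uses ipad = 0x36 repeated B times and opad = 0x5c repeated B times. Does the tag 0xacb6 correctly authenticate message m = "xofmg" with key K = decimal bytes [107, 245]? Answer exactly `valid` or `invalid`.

Key decimal bytes [107, 245] = 6b f5 is 2 bytes ≤ B = 3; zero-pad to 3 bytes: K' = 6b f5 00.
K' ⊕ ipad = 5d c3 36; K' ⊕ opad = 37 a9 5c.
Inner hash: sum = 93+195+54+120+111+102+109+103 = 887 → 03 77.
Outer hash (recomputed tag): sum = 55+169+92+3+119 = 438 → 01 b6.
Recomputed tag = 01b6; claimed = acb6 → mismatch.

invalid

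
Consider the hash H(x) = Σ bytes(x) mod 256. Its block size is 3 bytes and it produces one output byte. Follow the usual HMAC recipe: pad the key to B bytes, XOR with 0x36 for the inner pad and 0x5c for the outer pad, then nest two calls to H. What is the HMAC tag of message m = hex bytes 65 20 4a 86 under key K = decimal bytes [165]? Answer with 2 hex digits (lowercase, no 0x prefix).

05

Key decimal bytes [165] = a5 is 1 byte ≤ B = 3; zero-pad to 3 bytes: K' = a5 00 00.
K' ⊕ ipad = 93 36 36.  K' ⊕ opad = f9 5c 5c.
Inner input = (K'⊕ipad) ∥ m = 93 36 36 ∥ 65 20 4a 86.
Inner hash: sum = 147+54+54+101+32+74+134 = 596; mod 256 = 84 → 54.
Outer input = (K'⊕opad) ∥ inner = f9 5c 5c ∥ 54.
Outer hash (tag): sum = 249+92+92+84 = 517; mod 256 = 5 → 05.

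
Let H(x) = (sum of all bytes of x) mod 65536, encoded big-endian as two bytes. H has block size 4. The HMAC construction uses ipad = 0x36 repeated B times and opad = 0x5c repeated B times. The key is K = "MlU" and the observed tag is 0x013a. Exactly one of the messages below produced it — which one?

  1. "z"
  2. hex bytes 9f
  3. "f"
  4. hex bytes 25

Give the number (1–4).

4

Key "MlU" = 4d 6c 55 is 3 bytes ≤ B = 4; zero-pad to 4 bytes: K' = 4d 6c 55 00.
K' ⊕ ipad = 7b 5a 63 36; K' ⊕ opad = 11 30 09 5c.
m1: inner = H(7b 5a 63 36 7a) = 01 e8; tag = H(11 30 09 5c 01 e8) = 018f
m2: inner = H(7b 5a 63 36 9f) = 02 0d; tag = H(11 30 09 5c 02 0d) = 00b5
m3: inner = H(7b 5a 63 36 66) = 01 d4; tag = H(11 30 09 5c 01 d4) = 017b
m4: inner = H(7b 5a 63 36 25) = 01 93; tag = H(11 30 09 5c 01 93) = 013a ← matches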